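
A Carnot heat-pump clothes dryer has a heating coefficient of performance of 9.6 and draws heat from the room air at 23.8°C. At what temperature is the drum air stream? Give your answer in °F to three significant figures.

COP_HP = T_H/(T_H − T_C) rearranges to T_H = COP·T_C/(COP − 1).
With T_C = 296.95 K, T_H = 9.6 × 296.95/8.600 = 331.48 K.
Converting, 331.48 K = 136.99°F.

137 °F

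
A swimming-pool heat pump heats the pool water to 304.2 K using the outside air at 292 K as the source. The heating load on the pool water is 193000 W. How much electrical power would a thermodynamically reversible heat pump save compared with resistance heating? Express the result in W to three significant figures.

185000 W

The reservoir spacing is ΔT = 304.2 − 292 = 12.20 K.
COP_Carnot = T_H/ΔT = 304.20/12.20 = 24.93.
Resistance heating needs Ẇ_res = Q̇_H = 193000 W; the reversible heat pump needs only Ẇ_hp = Q̇_H/COP = 7740 W.
Saving = 193000 − 7740 = 185300 W.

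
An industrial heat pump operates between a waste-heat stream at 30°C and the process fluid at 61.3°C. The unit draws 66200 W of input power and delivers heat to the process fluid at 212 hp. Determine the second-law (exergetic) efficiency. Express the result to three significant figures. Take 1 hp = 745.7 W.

Converting, Q̇_H = 212.0 hp = 158100 W, so COP_actual = Q̇_H/Ẇ = 158100/66200 = 2.388.
In absolute terms T_C = 303.15 K and T_H = 334.45 K, so ΔT = 31.30 K.
COP_Carnot = T_H/ΔT = 334.45/31.30 = 10.69.
η_II = COP_actual/COP_Carnot = 2.388/10.69 = 0.2235.

0.223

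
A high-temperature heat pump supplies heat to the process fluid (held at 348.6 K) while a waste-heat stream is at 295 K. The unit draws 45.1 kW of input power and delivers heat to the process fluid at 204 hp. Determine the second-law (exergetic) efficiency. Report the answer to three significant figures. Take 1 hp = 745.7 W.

0.519

Converting, Q̇_H = 204.0 hp = 152.1 kW, so COP_actual = Q̇_H/Ẇ = 152.1/45.10 = 3.373.
The reservoir spacing is ΔT = 348.6 − 295 = 53.60 K.
COP_Carnot = T_H/ΔT = 348.60/53.60 = 6.504.
η_II = COP_actual/COP_Carnot = 3.373/6.504 = 0.5186.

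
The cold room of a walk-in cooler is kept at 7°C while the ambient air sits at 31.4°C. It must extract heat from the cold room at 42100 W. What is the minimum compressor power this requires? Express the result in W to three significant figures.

3670 W

In absolute terms T_C = 280.15 K and T_H = 304.55 K, so ΔT = 24.40 K.
COP_Carnot = T_C/ΔT = 280.15/24.40 = 11.48.
Ẇ_min = Q̇/COP_Carnot = 42100/11.48 = 3667 W.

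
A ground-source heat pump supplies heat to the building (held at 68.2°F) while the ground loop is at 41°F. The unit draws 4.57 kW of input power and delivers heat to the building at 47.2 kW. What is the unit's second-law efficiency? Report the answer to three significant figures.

COP_actual = Q̇_H/Ẇ = 47.20/4.570 = 10.33.
In absolute terms T_C = 278.15 K and T_H = 293.26 K, so ΔT = 15.11 K.
COP_Carnot = T_H/ΔT = 293.26/15.11 = 19.41.
η_II = COP_actual/COP_Carnot = 10.33/19.41 = 0.5322.

0.532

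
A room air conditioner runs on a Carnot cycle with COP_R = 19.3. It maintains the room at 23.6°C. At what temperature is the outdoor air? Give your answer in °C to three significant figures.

39.0 °C

COP_R = T_C/(T_H − T_C) gives T_H − T_C = T_C/COP.
With T_C = 296.75 K, T_H = 296.75 × (1 + 1/19.3) = 312.13 K.
Converting, 312.13 K = 38.98°C.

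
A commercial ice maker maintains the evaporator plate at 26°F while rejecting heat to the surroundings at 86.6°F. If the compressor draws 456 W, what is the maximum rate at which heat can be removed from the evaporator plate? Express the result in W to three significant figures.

3650 W

In absolute terms T_C = 269.82 K and T_H = 303.48 K, so ΔT = 33.67 K.
COP_Carnot = T_C/ΔT = 269.82/33.67 = 8.014.
Q̇_max = COP_Carnot × Ẇ = 8.014 × 456.0 W = 3655 W.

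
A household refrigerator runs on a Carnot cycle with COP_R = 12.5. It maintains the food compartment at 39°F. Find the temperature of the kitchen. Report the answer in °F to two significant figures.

79 °F

COP_R = T_C/(T_H − T_C) gives T_H − T_C = T_C/COP.
With T_C = 277.04 K, T_H = 277.04 × (1 + 1/12.5) = 299.20 K.
Converting, 299.20 K = 78.89°F.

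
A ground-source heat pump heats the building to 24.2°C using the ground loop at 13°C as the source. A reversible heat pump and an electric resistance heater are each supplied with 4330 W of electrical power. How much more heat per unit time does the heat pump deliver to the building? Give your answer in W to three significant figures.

In absolute terms T_C = 286.15 K and T_H = 297.35 K, so ΔT = 11.20 K.
COP_Carnot = T_H/ΔT = 297.35/11.20 = 26.55.
The heat pump delivers Q̇_H = COP × Ẇ = 115000 W; the resistance heater delivers Ẇ = 4330 W.
Extra = (COP − 1)·Ẇ = 110600 W.

111000 W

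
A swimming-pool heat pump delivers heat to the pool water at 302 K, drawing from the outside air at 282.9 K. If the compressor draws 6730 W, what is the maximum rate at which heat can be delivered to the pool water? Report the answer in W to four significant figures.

106400 W

The reservoir spacing is ΔT = 302 − 282.9 = 19.10 K.
COP_Carnot = T_H/ΔT = 302.00/19.10 = 15.81.
Q̇_max = COP_Carnot × Ẇ = 15.81 × 6730 W = 106400 W.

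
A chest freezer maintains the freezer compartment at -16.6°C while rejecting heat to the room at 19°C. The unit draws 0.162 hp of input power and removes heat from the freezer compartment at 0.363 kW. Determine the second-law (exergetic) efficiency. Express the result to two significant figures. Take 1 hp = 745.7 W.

0.42

Converting, Q̇_C = 0.3630 kW = 0.4868 hp, so COP_actual = Q̇_C/Ẇ = 0.4868/0.1620 = 3.005.
In absolute terms T_C = 256.55 K and T_H = 292.15 K, so ΔT = 35.60 K.
COP_Carnot = T_C/ΔT = 256.55/35.60 = 7.206.
η_II = COP_actual/COP_Carnot = 3.005/7.206 = 0.4170.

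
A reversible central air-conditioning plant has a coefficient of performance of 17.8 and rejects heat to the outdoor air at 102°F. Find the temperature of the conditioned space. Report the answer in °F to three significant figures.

For a Carnot refrigerator COP_R = T_C/(T_H − T_C), so T_C = COP·T_H/(1 + COP).
With T_H = 312.04 K, T_C = 17.8 × 312.04/18.80 = 295.44 K.
Converting, 295.44 K = 72.12°F.

72.1 °F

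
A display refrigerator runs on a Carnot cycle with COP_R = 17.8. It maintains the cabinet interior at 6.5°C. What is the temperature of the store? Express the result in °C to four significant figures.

COP_R = T_C/(T_H − T_C) gives T_H − T_C = T_C/COP.
With T_C = 279.65 K, T_H = 279.65 × (1 + 1/17.8) = 295.36 K.
Converting, 295.36 K = 22.21°C.

22.21 °C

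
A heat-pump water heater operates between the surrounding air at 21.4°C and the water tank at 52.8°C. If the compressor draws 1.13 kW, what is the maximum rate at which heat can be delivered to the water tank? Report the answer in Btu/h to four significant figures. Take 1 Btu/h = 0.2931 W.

40020 Btu/h

In absolute terms T_C = 294.55 K and T_H = 325.95 K, so ΔT = 31.40 K.
COP_Carnot = T_H/ΔT = 325.95/31.40 = 10.38.
Q̇_max = COP_Carnot × Ẇ = 10.38 × 1.130 kW = 11.73 kW = 40020 Btu/h.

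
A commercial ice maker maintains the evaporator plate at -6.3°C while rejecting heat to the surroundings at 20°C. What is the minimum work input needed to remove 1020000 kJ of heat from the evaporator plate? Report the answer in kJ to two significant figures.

In absolute terms T_C = 266.85 K and T_H = 293.15 K, so ΔT = 26.30 K.
The reversible limit is COP_R = T_C/ΔT = 10.15, so W_min = Q_C/COP = Q_C·ΔT/T_C.
W_min = 1020000 × 26.30/266.85 = 100500 kJ.

100000 kJ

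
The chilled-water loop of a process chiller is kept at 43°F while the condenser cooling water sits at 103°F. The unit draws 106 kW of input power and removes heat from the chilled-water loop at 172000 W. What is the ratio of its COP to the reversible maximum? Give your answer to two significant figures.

0.19

Converting, Q̇_C = 172000 W = 172.0 kW, so COP_actual = Q̇_C/Ẇ = 172.0/106.0 = 1.623.
In absolute terms T_C = 279.26 K and T_H = 312.59 K, so ΔT = 33.33 K.
COP_Carnot = T_C/ΔT = 279.26/33.33 = 8.378.
η_II = COP_actual/COP_Carnot = 1.623/8.378 = 0.1937.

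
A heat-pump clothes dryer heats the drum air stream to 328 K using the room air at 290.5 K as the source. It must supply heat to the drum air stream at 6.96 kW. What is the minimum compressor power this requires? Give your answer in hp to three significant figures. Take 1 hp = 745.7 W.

1.07 hp

The reservoir spacing is ΔT = 328 − 290.5 = 37.50 K.
COP_Carnot = T_H/ΔT = 328.00/37.50 = 8.747.
Ẇ_min = Q̇/COP_Carnot = 6.960/8.747 = 0.7957 kW = 1.067 hp.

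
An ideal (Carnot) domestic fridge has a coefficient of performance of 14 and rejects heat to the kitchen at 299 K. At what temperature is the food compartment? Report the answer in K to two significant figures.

280 K

For a Carnot refrigerator COP_R = T_C/(T_H − T_C), so T_C = COP·T_H/(1 + COP).
With T_H = 299.00 K, T_C = 14 × 299.00/15.00 = 279.07 K.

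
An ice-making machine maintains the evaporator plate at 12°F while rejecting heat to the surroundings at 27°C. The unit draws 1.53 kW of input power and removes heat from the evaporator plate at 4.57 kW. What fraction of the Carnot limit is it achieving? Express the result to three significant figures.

0.434

COP_actual = Q̇_C/Ẇ = 4.570/1.530 = 2.987.
In absolute terms T_C = 262.04 K and T_H = 300.15 K, so ΔT = 38.11 K.
COP_Carnot = T_C/ΔT = 262.04/38.11 = 6.876.
η_II = COP_actual/COP_Carnot = 2.987/6.876 = 0.4344.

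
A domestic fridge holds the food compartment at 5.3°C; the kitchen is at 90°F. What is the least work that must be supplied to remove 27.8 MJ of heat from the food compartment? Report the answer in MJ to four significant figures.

In absolute terms T_C = 278.45 K and T_H = 305.37 K, so ΔT = 26.92 K.
The reversible limit is COP_R = T_C/ΔT = 10.34, so W_min = Q_C/COP = Q_C·ΔT/T_C.
W_min = 27.80 × 26.92/278.45 = 2.688 MJ.

2.688 MJ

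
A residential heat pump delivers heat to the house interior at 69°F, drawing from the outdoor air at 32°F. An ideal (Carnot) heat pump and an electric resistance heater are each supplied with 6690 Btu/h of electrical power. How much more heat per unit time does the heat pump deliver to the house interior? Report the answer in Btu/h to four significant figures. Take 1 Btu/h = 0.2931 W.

88900 Btu/h

In absolute terms T_C = 273.15 K and T_H = 293.71 K, so ΔT = 20.56 K.
COP_Carnot = T_H/ΔT = 293.71/20.56 = 14.29.
The heat pump delivers Q̇_H = COP × Ẇ = 95590 Btu/h; the resistance heater delivers Ẇ = 6690 Btu/h.
Extra = (COP − 1)·Ẇ = 88900 Btu/h.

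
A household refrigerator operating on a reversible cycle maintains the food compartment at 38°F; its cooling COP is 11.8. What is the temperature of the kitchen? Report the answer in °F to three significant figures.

80.2 °F

COP_R = T_C/(T_H − T_C) gives T_H − T_C = T_C/COP.
With T_C = 276.48 K, T_H = 276.48 × (1 + 1/11.8) = 299.91 K.
Converting, 299.91 K = 80.18°F.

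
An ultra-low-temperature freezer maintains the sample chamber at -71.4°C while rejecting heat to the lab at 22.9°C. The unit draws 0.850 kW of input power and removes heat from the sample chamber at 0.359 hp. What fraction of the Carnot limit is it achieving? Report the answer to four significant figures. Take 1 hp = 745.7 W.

0.1472

Converting, Q̇_C = 0.3590 hp = 0.2677 kW, so COP_actual = Q̇_C/Ẇ = 0.2677/0.8500 = 0.3149.
In absolute terms T_C = 201.75 K and T_H = 296.05 K, so ΔT = 94.30 K.
COP_Carnot = T_C/ΔT = 201.75/94.30 = 2.139.
η_II = COP_actual/COP_Carnot = 0.3149/2.139 = 0.1472.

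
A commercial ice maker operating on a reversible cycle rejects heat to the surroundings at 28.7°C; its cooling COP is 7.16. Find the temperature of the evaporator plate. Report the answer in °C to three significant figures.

-8.29 °C

For a Carnot refrigerator COP_R = T_C/(T_H − T_C), so T_C = COP·T_H/(1 + COP).
With T_H = 301.85 K, T_C = 7.16 × 301.85/8.160 = 264.86 K.
Converting, 264.86 K = -8.29°C.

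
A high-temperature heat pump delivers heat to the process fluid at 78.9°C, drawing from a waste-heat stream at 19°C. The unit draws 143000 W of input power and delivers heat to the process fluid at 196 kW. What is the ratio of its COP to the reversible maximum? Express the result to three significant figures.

0.233

Converting, Q̇_H = 196.0 kW = 196000 W, so COP_actual = Q̇_H/Ẇ = 196000/143000 = 1.371.
In absolute terms T_C = 292.15 K and T_H = 352.05 K, so ΔT = 59.90 K.
COP_Carnot = T_H/ΔT = 352.05/59.90 = 5.877.
η_II = COP_actual/COP_Carnot = 1.371/5.877 = 0.2332.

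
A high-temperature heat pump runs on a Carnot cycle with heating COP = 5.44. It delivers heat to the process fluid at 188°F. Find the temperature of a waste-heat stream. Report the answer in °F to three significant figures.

COP_HP = T_H/(T_H − T_C) gives T_H − T_C = T_H/COP.
With T_H = 359.82 K, T_C = 359.82 × (1 − 1/5.44) = 293.67 K.
Converting, 293.67 K = 68.94°F.

68.9 °F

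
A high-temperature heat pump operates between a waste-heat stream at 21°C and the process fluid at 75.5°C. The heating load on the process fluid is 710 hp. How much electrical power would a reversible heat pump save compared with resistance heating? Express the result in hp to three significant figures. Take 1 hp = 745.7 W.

In absolute terms T_C = 294.15 K and T_H = 348.65 K, so ΔT = 54.50 K.
COP_Carnot = T_H/ΔT = 348.65/54.50 = 6.397.
Resistance heating needs Ẇ_res = Q̇_H = 710.0 hp; the reversible heat pump needs only Ẇ_hp = Q̇_H/COP = 111.0 hp.
Saving = 710.0 − 111.0 = 599.0 hp.

599 hp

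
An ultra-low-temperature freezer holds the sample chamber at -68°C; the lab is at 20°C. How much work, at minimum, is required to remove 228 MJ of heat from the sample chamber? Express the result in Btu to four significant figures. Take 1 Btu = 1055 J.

92700 Btu

In absolute terms T_C = 205.15 K and T_H = 293.15 K, so ΔT = 88.00 K.
The reversible limit is COP_R = T_C/ΔT = 2.331, so W_min = Q_C/COP = Q_C·ΔT/T_C.
W_min = 228.0 × 88.00/205.15 = 97.80 MJ = 92700 Btu.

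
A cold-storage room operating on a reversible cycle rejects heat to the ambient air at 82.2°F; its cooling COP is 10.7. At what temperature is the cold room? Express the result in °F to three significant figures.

35.9 °F

For a Carnot refrigerator COP_R = T_C/(T_H − T_C), so T_C = COP·T_H/(1 + COP).
With T_H = 301.04 K, T_C = 10.7 × 301.04/11.70 = 275.31 K.
Converting, 275.31 K = 35.89°F.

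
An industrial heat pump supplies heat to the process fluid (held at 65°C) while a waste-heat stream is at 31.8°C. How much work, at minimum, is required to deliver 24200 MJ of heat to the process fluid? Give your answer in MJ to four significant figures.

In absolute terms T_C = 304.95 K and T_H = 338.15 K, so ΔT = 33.20 K.
The reversible limit is COP_HP = T_H/ΔT = 10.19, so W_min = Q_H/COP = Q_H·ΔT/T_H.
W_min = 24200 × 33.20/338.15 = 2376 MJ.

2376 MJ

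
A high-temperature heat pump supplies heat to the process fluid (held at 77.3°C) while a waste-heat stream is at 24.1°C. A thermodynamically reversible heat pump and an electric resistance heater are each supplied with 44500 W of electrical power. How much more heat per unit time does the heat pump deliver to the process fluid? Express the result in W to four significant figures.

248600 W

In absolute terms T_C = 297.25 K and T_H = 350.45 K, so ΔT = 53.20 K.
COP_Carnot = T_H/ΔT = 350.45/53.20 = 6.587.
The heat pump delivers Q̇_H = COP × Ẇ = 293100 W; the resistance heater delivers Ẇ = 44500 W.
Extra = (COP − 1)·Ẇ = 248600 W.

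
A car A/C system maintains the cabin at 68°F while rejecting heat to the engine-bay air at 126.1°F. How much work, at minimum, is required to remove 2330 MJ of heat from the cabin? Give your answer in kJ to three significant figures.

In absolute terms T_C = 293.15 K and T_H = 325.43 K, so ΔT = 32.28 K.
The reversible limit is COP_R = T_C/ΔT = 9.082, so W_min = Q_C/COP = Q_C·ΔT/T_C.
W_min = 2330 × 32.28/293.15 = 256.5 MJ = 256500 kJ.

257000 kJ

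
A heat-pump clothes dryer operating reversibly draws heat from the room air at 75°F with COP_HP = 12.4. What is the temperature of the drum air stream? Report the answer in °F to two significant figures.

120 °F

COP_HP = T_H/(T_H − T_C) rearranges to T_H = COP·T_C/(COP − 1).
With T_C = 297.04 K, T_H = 12.4 × 297.04/11.40 = 323.09 K.
Converting, 323.09 K = 121.90°F.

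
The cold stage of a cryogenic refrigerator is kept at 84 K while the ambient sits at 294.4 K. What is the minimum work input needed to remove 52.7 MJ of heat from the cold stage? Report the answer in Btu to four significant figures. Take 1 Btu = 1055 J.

125100 Btu

The reservoir spacing is ΔT = 294.4 − 84 = 210.4 K.
The reversible limit is COP_R = T_C/ΔT = 0.3992, so W_min = Q_C/COP = Q_C·ΔT/T_C.
W_min = 52.70 × 210.4/84.00 = 132.0 MJ = 125100 Btu.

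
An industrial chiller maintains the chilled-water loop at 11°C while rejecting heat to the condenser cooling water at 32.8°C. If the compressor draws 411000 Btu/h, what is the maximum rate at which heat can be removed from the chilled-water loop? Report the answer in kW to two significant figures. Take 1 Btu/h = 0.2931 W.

In absolute terms T_C = 284.15 K and T_H = 305.95 K, so ΔT = 21.80 K.
COP_Carnot = T_C/ΔT = 284.15/21.80 = 13.03.
Q̇_max = COP_Carnot × Ẇ = 13.03 × 411000 Btu/h = 5357000 Btu/h = 1570 kW.

1600 kW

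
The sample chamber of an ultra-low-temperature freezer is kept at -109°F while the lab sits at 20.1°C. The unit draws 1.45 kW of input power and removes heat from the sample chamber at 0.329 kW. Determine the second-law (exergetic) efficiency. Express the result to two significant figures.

COP_actual = Q̇_C/Ẇ = 0.3290/1.450 = 0.2269.
In absolute terms T_C = 194.82 K and T_H = 293.25 K, so ΔT = 98.43 K.
COP_Carnot = T_C/ΔT = 194.82/98.43 = 1.979.
η_II = COP_actual/COP_Carnot = 0.2269/1.979 = 0.1146.

0.11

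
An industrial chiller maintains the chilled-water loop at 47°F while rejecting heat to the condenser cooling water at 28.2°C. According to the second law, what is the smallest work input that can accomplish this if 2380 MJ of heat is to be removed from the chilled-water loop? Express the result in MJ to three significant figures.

In absolute terms T_C = 281.48 K and T_H = 301.35 K, so ΔT = 19.87 K.
The reversible limit is COP_R = T_C/ΔT = 14.17, so W_min = Q_C/COP = Q_C·ΔT/T_C.
W_min = 2380 × 19.87/281.48 = 168.0 MJ.

168 MJ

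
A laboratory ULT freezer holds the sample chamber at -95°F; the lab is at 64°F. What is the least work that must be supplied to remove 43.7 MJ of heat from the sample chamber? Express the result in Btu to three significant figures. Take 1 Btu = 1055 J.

18100 Btu

In absolute terms T_C = 202.59 K and T_H = 290.93 K, so ΔT = 88.33 K.
The reversible limit is COP_R = T_C/ΔT = 2.294, so W_min = Q_C/COP = Q_C·ΔT/T_C.
W_min = 43.70 × 88.33/202.59 = 19.05 MJ = 18060 Btu.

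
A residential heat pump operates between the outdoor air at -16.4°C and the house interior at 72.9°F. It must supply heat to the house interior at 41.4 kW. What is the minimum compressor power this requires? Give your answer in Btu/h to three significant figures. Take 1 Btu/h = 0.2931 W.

18700 Btu/h

In absolute terms T_C = 256.75 K and T_H = 295.87 K, so ΔT = 39.12 K.
COP_Carnot = T_H/ΔT = 295.87/39.12 = 7.563.
Ẇ_min = Q̇/COP_Carnot = 41.40/7.563 = 5.474 kW = 18680 Btu/h.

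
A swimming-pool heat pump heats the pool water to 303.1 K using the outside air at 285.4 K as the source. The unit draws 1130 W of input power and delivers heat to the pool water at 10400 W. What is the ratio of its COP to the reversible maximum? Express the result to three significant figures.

COP_actual = Q̇_H/Ẇ = 10400/1130 = 9.204.
The reservoir spacing is ΔT = 303.1 − 285.4 = 17.70 K.
COP_Carnot = T_H/ΔT = 303.10/17.70 = 17.12.
η_II = COP_actual/COP_Carnot = 9.204/17.12 = 0.5375.

0.537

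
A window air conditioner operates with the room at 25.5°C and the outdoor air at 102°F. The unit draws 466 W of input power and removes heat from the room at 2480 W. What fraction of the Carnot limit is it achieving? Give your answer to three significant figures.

0.239

COP_actual = Q̇_C/Ẇ = 2480/466.0 = 5.322.
In absolute terms T_C = 298.65 K and T_H = 312.04 K, so ΔT = 13.39 K.
COP_Carnot = T_C/ΔT = 298.65/13.39 = 22.31.
η_II = COP_actual/COP_Carnot = 5.322/22.31 = 0.2386.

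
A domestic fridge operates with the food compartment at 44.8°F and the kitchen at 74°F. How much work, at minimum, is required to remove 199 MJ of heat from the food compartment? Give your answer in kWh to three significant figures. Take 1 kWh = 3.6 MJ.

In absolute terms T_C = 280.26 K and T_H = 296.48 K, so ΔT = 16.22 K.
The reversible limit is COP_R = T_C/ΔT = 17.28, so W_min = Q_C/COP = Q_C·ΔT/T_C.
W_min = 199.0 × 16.22/280.26 = 11.52 MJ = 3.200 kWh.

3.20 kWh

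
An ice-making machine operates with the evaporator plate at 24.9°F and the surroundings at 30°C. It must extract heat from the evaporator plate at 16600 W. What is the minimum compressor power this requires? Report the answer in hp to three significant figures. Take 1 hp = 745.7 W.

In absolute terms T_C = 269.21 K and T_H = 303.15 K, so ΔT = 33.94 K.
COP_Carnot = T_C/ΔT = 269.21/33.94 = 7.931.
Ẇ_min = Q̇/COP_Carnot = 16600/7.931 = 2093 W = 2.807 hp.

2.81 hp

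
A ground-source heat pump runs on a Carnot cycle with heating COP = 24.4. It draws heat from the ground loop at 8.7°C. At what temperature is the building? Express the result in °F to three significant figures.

COP_HP = T_H/(T_H − T_C) rearranges to T_H = COP·T_C/(COP − 1).
With T_C = 281.85 K, T_H = 24.4 × 281.85/23.40 = 293.89 K.
Converting, 293.89 K = 69.34°F.

69.3 °F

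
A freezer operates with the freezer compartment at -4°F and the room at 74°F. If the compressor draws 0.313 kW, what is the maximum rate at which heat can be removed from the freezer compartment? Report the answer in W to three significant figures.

In absolute terms T_C = 253.15 K and T_H = 296.48 K, so ΔT = 43.33 K.
COP_Carnot = T_C/ΔT = 253.15/43.33 = 5.842.
Q̇_max = COP_Carnot × Ẇ = 5.842 × 0.3130 kW = 1.829 kW = 1829 W.

1830 W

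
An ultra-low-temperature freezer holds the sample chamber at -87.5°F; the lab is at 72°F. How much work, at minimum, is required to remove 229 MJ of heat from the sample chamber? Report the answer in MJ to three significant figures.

98.1 MJ

In absolute terms T_C = 206.76 K and T_H = 295.37 K, so ΔT = 88.61 K.
The reversible limit is COP_R = T_C/ΔT = 2.333, so W_min = Q_C/COP = Q_C·ΔT/T_C.
W_min = 229.0 × 88.61/206.76 = 98.14 MJ.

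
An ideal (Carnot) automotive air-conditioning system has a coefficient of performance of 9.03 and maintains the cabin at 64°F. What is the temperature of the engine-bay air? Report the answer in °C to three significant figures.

50.0 °C

COP_R = T_C/(T_H − T_C) gives T_H − T_C = T_C/COP.
With T_C = 290.93 K, T_H = 290.93 × (1 + 1/9.03) = 323.15 K.
Converting, 323.15 K = 50.00°C.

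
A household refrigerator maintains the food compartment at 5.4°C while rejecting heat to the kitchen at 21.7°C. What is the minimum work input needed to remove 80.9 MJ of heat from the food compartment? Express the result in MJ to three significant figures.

4.73 MJ

In absolute terms T_C = 278.55 K and T_H = 294.85 K, so ΔT = 16.30 K.
The reversible limit is COP_R = T_C/ΔT = 17.09, so W_min = Q_C/COP = Q_C·ΔT/T_C.
W_min = 80.90 × 16.30/278.55 = 4.734 MJ.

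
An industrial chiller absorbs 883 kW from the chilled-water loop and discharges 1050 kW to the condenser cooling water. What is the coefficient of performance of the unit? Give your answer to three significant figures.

The first law gives Q̇_H = Q̇_C + Ẇ, so the three rates are Q̇_C = 883.0, Q̇_H = 1050, Ẇ = 167.0 kW.
COP_R = Q̇_C/Ẇ = 883.0/167.0 = 5.287.

5.29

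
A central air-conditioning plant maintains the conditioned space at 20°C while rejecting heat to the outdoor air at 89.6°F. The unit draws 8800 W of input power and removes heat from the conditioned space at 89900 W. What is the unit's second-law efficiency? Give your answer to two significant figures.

COP_actual = Q̇_C/Ẇ = 89900/8800 = 10.22.
In absolute terms T_C = 293.15 K and T_H = 305.15 K, so ΔT = 12.00 K.
COP_Carnot = T_C/ΔT = 293.15/12.00 = 24.43.
η_II = COP_actual/COP_Carnot = 10.22/24.43 = 0.4182.

0.42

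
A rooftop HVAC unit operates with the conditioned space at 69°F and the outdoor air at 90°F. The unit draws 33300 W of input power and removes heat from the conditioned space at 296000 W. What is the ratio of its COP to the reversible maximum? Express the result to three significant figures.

COP_actual = Q̇_C/Ẇ = 296000/33300 = 8.889.
In absolute terms T_C = 293.71 K and T_H = 305.37 K, so ΔT = 11.67 K.
COP_Carnot = T_C/ΔT = 293.71/11.67 = 25.17.
η_II = COP_actual/COP_Carnot = 8.889/25.17 = 0.3531.

0.353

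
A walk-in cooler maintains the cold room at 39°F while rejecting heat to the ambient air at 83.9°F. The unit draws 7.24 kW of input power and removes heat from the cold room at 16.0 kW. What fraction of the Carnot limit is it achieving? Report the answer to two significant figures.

COP_actual = Q̇_C/Ẇ = 16.00/7.240 = 2.210.
In absolute terms T_C = 277.04 K and T_H = 301.98 K, so ΔT = 24.94 K.
COP_Carnot = T_C/ΔT = 277.04/24.94 = 11.11.
η_II = COP_actual/COP_Carnot = 2.210/11.11 = 0.1990.

0.20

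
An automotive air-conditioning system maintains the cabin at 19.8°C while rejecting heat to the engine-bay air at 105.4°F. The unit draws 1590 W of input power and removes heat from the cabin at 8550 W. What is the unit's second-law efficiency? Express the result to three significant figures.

0.385

COP_actual = Q̇_C/Ẇ = 8550/1590 = 5.377.
In absolute terms T_C = 292.95 K and T_H = 313.93 K, so ΔT = 20.98 K.
COP_Carnot = T_C/ΔT = 292.95/20.98 = 13.96.
η_II = COP_actual/COP_Carnot = 5.377/13.96 = 0.3851.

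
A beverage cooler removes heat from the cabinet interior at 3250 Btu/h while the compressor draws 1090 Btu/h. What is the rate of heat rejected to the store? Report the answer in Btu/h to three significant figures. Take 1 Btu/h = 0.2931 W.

For a cyclic device the first law requires Q̇_H = Q̇_C + Ẇ.
Q̇_H = Q̇_C + Ẇ = 4340 Btu/h.

4340 Btu/h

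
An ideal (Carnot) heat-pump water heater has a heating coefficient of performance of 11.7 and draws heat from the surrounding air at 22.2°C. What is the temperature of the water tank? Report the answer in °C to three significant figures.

COP_HP = T_H/(T_H − T_C) rearranges to T_H = COP·T_C/(COP − 1).
With T_C = 295.35 K, T_H = 11.7 × 295.35/10.70 = 322.95 K.
Converting, 322.95 K = 49.80°C.

49.8 °C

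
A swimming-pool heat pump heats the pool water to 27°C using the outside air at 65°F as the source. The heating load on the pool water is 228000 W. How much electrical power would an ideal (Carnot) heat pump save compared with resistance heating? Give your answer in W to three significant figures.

221000 W

In absolute terms T_C = 291.48 K and T_H = 300.15 K, so ΔT = 8.667 K.
COP_Carnot = T_H/ΔT = 300.15/8.667 = 34.63.
Resistance heating needs Ẇ_res = Q̇_H = 228000 W; the reversible heat pump needs only Ẇ_hp = Q̇_H/COP = 6583 W.
Saving = 228000 − 6583 = 221400 W.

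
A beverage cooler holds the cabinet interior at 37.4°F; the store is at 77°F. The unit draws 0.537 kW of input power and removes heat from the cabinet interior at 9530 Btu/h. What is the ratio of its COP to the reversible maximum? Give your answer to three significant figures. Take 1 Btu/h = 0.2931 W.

0.414

Converting, Q̇_C = 9530 Btu/h = 2.793 kW, so COP_actual = Q̇_C/Ẇ = 2.793/0.5370 = 5.202.
In absolute terms T_C = 276.15 K and T_H = 298.15 K, so ΔT = 22.00 K.
COP_Carnot = T_C/ΔT = 276.15/22.00 = 12.55.
η_II = COP_actual/COP_Carnot = 5.202/12.55 = 0.4144.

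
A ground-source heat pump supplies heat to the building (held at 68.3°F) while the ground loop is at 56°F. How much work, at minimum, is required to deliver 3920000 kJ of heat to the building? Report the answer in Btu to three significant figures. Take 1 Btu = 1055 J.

In absolute terms T_C = 286.48 K and T_H = 293.32 K, so ΔT = 6.833 K.
The reversible limit is COP_HP = T_H/ΔT = 42.92, so W_min = Q_H/COP = Q_H·ΔT/T_H.
W_min = 3920000 × 6.833/293.32 = 91320 kJ = 86560 Btu.

86600 Btu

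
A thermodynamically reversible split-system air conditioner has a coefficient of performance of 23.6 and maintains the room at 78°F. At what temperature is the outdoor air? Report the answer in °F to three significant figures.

COP_R = T_C/(T_H − T_C) gives T_H − T_C = T_C/COP.
With T_C = 298.71 K, T_H = 298.71 × (1 + 1/23.6) = 311.36 K.
Converting, 311.36 K = 100.78°F.

101 °F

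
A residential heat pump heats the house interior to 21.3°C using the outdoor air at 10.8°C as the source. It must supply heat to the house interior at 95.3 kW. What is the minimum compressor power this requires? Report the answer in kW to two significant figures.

3.4 kW

In absolute terms T_C = 283.95 K and T_H = 294.45 K, so ΔT = 10.50 K.
COP_Carnot = T_H/ΔT = 294.45/10.50 = 28.04.
Ẇ_min = Q̇/COP_Carnot = 95.30/28.04 = 3.398 kW.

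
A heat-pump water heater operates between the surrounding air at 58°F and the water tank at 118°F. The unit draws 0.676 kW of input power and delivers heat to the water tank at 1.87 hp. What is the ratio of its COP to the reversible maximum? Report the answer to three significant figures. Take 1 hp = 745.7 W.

0.214

Converting, Q̇_H = 1.870 hp = 1.394 kW, so COP_actual = Q̇_H/Ẇ = 1.394/0.6760 = 2.063.
In absolute terms T_C = 287.59 K and T_H = 320.93 K, so ΔT = 33.33 K.
COP_Carnot = T_H/ΔT = 320.93/33.33 = 9.628.
η_II = COP_actual/COP_Carnot = 2.063/9.628 = 0.2143.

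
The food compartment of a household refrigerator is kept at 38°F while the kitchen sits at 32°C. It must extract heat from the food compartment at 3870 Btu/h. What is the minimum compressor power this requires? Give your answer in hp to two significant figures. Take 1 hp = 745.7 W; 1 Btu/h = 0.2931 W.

In absolute terms T_C = 276.48 K and T_H = 305.15 K, so ΔT = 28.67 K.
COP_Carnot = T_C/ΔT = 276.48/28.67 = 9.645.
Ẇ_min = Q̇/COP_Carnot = 3870/9.645 = 401.3 Btu/h = 0.1577 hp.

0.16 hp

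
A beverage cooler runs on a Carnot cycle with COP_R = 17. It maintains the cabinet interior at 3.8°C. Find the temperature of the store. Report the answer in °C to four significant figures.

COP_R = T_C/(T_H − T_C) gives T_H − T_C = T_C/COP.
With T_C = 276.95 K, T_H = 276.95 × (1 + 1/17) = 293.24 K.
Converting, 293.24 K = 20.09°C.

20.09 °C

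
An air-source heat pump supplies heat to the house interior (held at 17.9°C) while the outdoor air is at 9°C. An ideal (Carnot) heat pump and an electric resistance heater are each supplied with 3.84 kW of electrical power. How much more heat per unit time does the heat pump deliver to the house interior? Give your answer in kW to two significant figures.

In absolute terms T_C = 282.15 K and T_H = 291.05 K, so ΔT = 8.900 K.
COP_Carnot = T_H/ΔT = 291.05/8.900 = 32.70.
The heat pump delivers Q̇_H = COP × Ẇ = 125.6 kW; the resistance heater delivers Ẇ = 3.840 kW.
Extra = (COP − 1)·Ẇ = 121.7 kW.

120 kW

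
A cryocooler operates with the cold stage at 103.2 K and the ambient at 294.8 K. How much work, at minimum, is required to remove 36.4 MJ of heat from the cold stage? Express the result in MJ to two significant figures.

68 MJ

The reservoir spacing is ΔT = 294.8 − 103.2 = 191.6 K.
The reversible limit is COP_R = T_C/ΔT = 0.5386, so W_min = Q_C/COP = Q_C·ΔT/T_C.
W_min = 36.40 × 191.6/103.20 = 67.58 MJ.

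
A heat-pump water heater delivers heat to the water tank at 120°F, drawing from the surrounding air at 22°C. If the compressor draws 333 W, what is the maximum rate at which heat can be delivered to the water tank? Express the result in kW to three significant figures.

3.99 kW

In absolute terms T_C = 295.15 K and T_H = 322.04 K, so ΔT = 26.89 K.
COP_Carnot = T_H/ΔT = 322.04/26.89 = 11.98.
Q̇_max = COP_Carnot × Ẇ = 11.98 × 333.0 W = 3988 W = 3.988 kW.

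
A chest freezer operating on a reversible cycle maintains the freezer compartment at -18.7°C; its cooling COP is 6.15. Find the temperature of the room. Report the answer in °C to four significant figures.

22.67 °C

COP_R = T_C/(T_H − T_C) gives T_H − T_C = T_C/COP.
With T_C = 254.45 K, T_H = 254.45 × (1 + 1/6.15) = 295.82 K.
Converting, 295.82 K = 22.67°C.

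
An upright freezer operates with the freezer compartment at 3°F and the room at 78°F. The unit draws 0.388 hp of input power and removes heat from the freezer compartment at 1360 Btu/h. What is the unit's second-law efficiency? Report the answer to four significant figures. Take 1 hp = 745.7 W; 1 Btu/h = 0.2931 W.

Converting, Q̇_C = 1360 Btu/h = 0.5346 hp, so COP_actual = Q̇_C/Ẇ = 0.5346/0.3880 = 1.378.
In absolute terms T_C = 257.04 K and T_H = 298.71 K, so ΔT = 41.67 K.
COP_Carnot = T_C/ΔT = 257.04/41.67 = 6.169.
η_II = COP_actual/COP_Carnot = 1.378/6.169 = 0.2233.

0.2233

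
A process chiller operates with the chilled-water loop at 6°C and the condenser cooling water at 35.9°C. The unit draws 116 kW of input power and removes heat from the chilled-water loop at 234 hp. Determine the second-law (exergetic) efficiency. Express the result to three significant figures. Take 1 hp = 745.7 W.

0.161

Converting, Q̇_C = 234.0 hp = 174.5 kW, so COP_actual = Q̇_C/Ẇ = 174.5/116.0 = 1.504.
In absolute terms T_C = 279.15 K and T_H = 309.05 K, so ΔT = 29.90 K.
COP_Carnot = T_C/ΔT = 279.15/29.90 = 9.336.
η_II = COP_actual/COP_Carnot = 1.504/9.336 = 0.1611.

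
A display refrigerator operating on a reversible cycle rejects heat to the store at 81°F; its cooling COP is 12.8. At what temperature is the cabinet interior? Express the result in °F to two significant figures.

42 °F

For a Carnot refrigerator COP_R = T_C/(T_H − T_C), so T_C = COP·T_H/(1 + COP).
With T_H = 300.37 K, T_C = 12.8 × 300.37/13.80 = 278.61 K.
Converting, 278.61 K = 41.82°F.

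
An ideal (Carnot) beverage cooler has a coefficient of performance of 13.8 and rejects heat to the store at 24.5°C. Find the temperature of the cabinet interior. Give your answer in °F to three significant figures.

For a Carnot refrigerator COP_R = T_C/(T_H − T_C), so T_C = COP·T_H/(1 + COP).
With T_H = 297.65 K, T_C = 13.8 × 297.65/14.80 = 277.54 K.
Converting, 277.54 K = 39.90°F.

39.9 °F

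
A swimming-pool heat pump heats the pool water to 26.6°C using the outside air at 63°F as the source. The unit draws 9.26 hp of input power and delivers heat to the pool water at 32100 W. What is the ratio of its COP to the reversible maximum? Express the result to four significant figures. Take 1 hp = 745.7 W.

0.1454

Converting, Q̇_H = 32100 W = 43.05 hp, so COP_actual = Q̇_H/Ẇ = 43.05/9.260 = 4.649.
In absolute terms T_C = 290.37 K and T_H = 299.75 K, so ΔT = 9.378 K.
COP_Carnot = T_H/ΔT = 299.75/9.378 = 31.96.
η_II = COP_actual/COP_Carnot = 4.649/31.96 = 0.1454.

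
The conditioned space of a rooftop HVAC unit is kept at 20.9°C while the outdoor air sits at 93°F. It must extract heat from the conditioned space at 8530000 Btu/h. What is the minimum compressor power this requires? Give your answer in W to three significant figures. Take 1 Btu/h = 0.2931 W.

In absolute terms T_C = 294.05 K and T_H = 307.04 K, so ΔT = 12.99 K.
COP_Carnot = T_C/ΔT = 294.05/12.99 = 22.64.
Ẇ_min = Q̇/COP_Carnot = 8530000/22.64 = 376800 Btu/h = 110400 W.

110000 W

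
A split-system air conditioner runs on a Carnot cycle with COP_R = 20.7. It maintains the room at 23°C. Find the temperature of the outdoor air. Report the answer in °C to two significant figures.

37 °C

COP_R = T_C/(T_H − T_C) gives T_H − T_C = T_C/COP.
With T_C = 296.15 K, T_H = 296.15 × (1 + 1/20.7) = 310.46 K.
Converting, 310.46 K = 37.31°C.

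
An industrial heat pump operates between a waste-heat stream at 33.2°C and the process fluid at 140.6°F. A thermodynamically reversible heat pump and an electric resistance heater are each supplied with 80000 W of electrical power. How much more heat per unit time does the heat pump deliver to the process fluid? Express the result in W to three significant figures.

903000 W

In absolute terms T_C = 306.35 K and T_H = 333.48 K, so ΔT = 27.13 K.
COP_Carnot = T_H/ΔT = 333.48/27.13 = 12.29.
The heat pump delivers Q̇_H = COP × Ẇ = 983200 W; the resistance heater delivers Ẇ = 80000 W.
Extra = (COP − 1)·Ẇ = 903200 W.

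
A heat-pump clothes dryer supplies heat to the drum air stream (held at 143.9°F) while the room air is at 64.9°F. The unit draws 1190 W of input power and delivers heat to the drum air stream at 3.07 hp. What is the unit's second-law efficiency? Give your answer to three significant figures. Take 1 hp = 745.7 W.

0.252

Converting, Q̇_H = 3.070 hp = 2289 W, so COP_actual = Q̇_H/Ẇ = 2289/1190 = 1.924.
In absolute terms T_C = 291.43 K and T_H = 335.32 K, so ΔT = 43.89 K.
COP_Carnot = T_H/ΔT = 335.32/43.89 = 7.640.
η_II = COP_actual/COP_Carnot = 1.924/7.640 = 0.2518.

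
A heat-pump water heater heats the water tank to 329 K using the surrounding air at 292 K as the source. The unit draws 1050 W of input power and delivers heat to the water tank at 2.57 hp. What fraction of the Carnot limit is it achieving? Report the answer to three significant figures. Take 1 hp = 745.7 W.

Converting, Q̇_H = 2.570 hp = 1916 W, so COP_actual = Q̇_H/Ẇ = 1916/1050 = 1.825.
The reservoir spacing is ΔT = 329 − 292 = 37.00 K.
COP_Carnot = T_H/ΔT = 329.00/37.00 = 8.892.
η_II = COP_actual/COP_Carnot = 1.825/8.892 = 0.2053.

0.205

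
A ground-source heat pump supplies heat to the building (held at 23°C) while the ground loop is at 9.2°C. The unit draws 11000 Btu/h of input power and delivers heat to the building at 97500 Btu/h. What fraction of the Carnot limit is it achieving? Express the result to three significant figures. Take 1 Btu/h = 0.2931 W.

COP_actual = Q̇_H/Ẇ = 97500/11000 = 8.864.
In absolute terms T_C = 282.35 K and T_H = 296.15 K, so ΔT = 13.80 K.
COP_Carnot = T_H/ΔT = 296.15/13.80 = 21.46.
η_II = COP_actual/COP_Carnot = 8.864/21.46 = 0.4130.

0.413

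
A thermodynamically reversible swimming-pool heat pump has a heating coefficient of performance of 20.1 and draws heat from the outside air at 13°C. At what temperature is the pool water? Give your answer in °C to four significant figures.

COP_HP = T_H/(T_H − T_C) rearranges to T_H = COP·T_C/(COP − 1).
With T_C = 286.15 K, T_H = 20.1 × 286.15/19.10 = 301.13 K.
Converting, 301.13 K = 27.98°C.

27.98 °C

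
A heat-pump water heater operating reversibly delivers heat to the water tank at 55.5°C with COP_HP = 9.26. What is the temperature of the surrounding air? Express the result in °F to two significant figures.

COP_HP = T_H/(T_H − T_C) gives T_H − T_C = T_H/COP.
With T_H = 328.65 K, T_C = 328.65 × (1 − 1/9.26) = 293.16 K.
Converting, 293.16 K = 68.02°F.

68 °F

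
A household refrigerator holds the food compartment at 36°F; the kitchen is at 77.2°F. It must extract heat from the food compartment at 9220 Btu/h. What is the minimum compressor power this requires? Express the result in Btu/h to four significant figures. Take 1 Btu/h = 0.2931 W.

766.4 Btu/h

In absolute terms T_C = 275.37 K and T_H = 298.26 K, so ΔT = 22.89 K.
COP_Carnot = T_C/ΔT = 275.37/22.89 = 12.03.
Ẇ_min = Q̇/COP_Carnot = 9220/12.03 = 766.4 Btu/h.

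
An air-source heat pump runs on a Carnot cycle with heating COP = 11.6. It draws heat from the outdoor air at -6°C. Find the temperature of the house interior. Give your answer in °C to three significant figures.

19.2 °C

COP_HP = T_H/(T_H − T_C) rearranges to T_H = COP·T_C/(COP − 1).
With T_C = 267.15 K, T_H = 11.6 × 267.15/10.60 = 292.35 K.
Converting, 292.35 K = 19.20°C.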